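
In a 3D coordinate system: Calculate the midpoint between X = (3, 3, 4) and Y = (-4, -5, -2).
Midpoint = ((3-4)/2, (3-5)/2, (4-2)/2) = (-0.5, -1, 1)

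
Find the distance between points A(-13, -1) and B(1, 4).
Using the distance formula: d = sqrt((x₂-x₁)² + (y₂-y₁)²)
dx = 1 - (-13) = 14
dy = 4 - (-1) = 5
d = sqrt(14² + 5²) = sqrt(196 + 25) = sqrt(221) = 14.87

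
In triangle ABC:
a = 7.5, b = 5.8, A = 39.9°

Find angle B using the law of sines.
sin(B)/b = sin(A)/a
sin(B) = b·sin(A)/a = 5.8·sin(39.9°)/7.5 = 0.496054
B = arcsin(0.496054) = 29.74°  (b ≤ a, so B ≤ A and the acute solution is unique)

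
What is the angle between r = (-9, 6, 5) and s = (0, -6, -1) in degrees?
r·s = -41, |r|² = 142, |s|² = 37
cos θ = -41/√5254 ≈ -0.5656
θ ≈ 124.4°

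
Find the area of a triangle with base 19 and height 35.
Area = (1/2) * base * height
Area = (1/2) * 19 * 35
Area = 332.50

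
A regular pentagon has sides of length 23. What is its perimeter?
Perimeter = number of sides * side length
Perimeter = 5 * 23
Perimeter = 115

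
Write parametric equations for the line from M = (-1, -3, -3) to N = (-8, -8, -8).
Direction vector d = N - M = (-7, -5, -5)
x = -1 - 7t, y = -3 - 5t, z = -3 - 5t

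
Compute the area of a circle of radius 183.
Area = pi * r²
Area = pi * 183²
Area = pi * 33489
Area = 105208.80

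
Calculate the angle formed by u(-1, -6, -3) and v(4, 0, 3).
u·v = -13, |u|² = 46, |v|² = 25
cos θ = -13/√1150 ≈ -0.3833
θ ≈ 112.5°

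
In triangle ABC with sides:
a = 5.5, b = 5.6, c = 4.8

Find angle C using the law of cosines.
cos(C) = (a² + b² - c²)/(2ab)
cos(C) = (5.5² + 5.6² - 4.8²)/(2·5.5·5.6) = 38.57/61.6 = 0.626136
C = arccos(0.626136) = 51.23°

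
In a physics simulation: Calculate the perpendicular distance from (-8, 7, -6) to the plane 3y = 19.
d = |0(-8) + 3(7) + 0(-6) - (19)| / √(0² + 3² + 0²) = 2/√9 = 0.6667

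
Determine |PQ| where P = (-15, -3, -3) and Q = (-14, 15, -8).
d = √[(1)² + (18)² + (-5)²] = √350 = 18.71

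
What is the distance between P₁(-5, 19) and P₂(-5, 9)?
Using the distance formula: d = sqrt((x₂-x₁)² + (y₂-y₁)²)
dx = (-5) - (-5) = 0
dy = 9 - 19 = -10
d = sqrt(0² + (-10)²) = sqrt(0 + 100) = sqrt(100) = 10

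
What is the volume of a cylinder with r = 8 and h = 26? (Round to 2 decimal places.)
Volume = pi * r² * h
Volume = pi * 8² * 26
Volume = pi * 64 * 26
Volume = pi * 1664
Volume = 5227.61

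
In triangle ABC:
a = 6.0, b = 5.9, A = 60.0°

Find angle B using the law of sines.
sin(B)/b = sin(A)/a
sin(B) = b·sin(A)/a = 5.9·sin(60.0°)/6.0 = 0.851592
B = arcsin(0.851592) = 58.39°  (b ≤ a, so B ≤ A and the acute solution is unique)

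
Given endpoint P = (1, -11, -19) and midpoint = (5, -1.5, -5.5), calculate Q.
Q = (2×5 - 1, 2×(-1.5) - (-11), 2×(-5.5) - (-19)) = (9, 8, 8)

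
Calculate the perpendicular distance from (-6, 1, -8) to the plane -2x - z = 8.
d = |(-2)(-6) + 0(1) + (-1)(-8) - (8)| / √((-2)² + 0² + (-1)²) = 12/√5 = 5.367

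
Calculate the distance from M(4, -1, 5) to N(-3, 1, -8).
d = √[(-7)² + (2)² + (-13)²] = √222 = 14.9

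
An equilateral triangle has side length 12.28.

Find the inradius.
For an equilateral triangle, r = s/(2√3) where s is the side.
r = 12.28/(2√3) = 12.28/3.464102 = 3.545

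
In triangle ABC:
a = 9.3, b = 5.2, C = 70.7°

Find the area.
Using A = ½ab·sin(C):
A = ½·9.3·5.2·sin(70.7°) = ½·48.36·0.943801 = 22.82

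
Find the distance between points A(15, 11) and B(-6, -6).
Using the distance formula: d = sqrt((x₂-x₁)² + (y₂-y₁)²)
dx = (-6) - 15 = -21
dy = (-6) - 11 = -17
d = sqrt((-21)² + (-17)²) = sqrt(441 + 289) = sqrt(730) = 27.02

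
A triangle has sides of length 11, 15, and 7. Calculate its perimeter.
Perimeter = sum of all sides
Perimeter = 11 + 15 + 7
Perimeter = 33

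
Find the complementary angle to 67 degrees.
Complementary angles sum to 90 degrees.
Other angle = 90 - 67
Other angle = 23 degrees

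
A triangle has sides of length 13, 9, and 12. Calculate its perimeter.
Perimeter = sum of all sides
Perimeter = 13 + 9 + 12
Perimeter = 34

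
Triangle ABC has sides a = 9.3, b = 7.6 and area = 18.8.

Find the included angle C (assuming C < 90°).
Area = ½ab·sin(C)  →  sin(C) = 2·Area/(ab)
sin(C) = 2·18.8/(9.3·7.6) = 0.531975
C = arcsin(0.531975) = 32.14°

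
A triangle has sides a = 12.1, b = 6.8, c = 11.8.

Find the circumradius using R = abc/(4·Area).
s = (a+b+c)/2 = 15.35
Area = √(s(s-a)(s-b)(s-c)) = √(15.35·3.25·8.55·3.55) = 38.9129
R = abc/(4·Area) = (12.1·6.8·11.8)/(4·38.9129) = 970.904/155.6516 = 6.238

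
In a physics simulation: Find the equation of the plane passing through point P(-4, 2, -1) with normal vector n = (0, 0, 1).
d = n·P = (0)(-4) + (0)(2) + (1)(-1) = -1
Plane: z = -1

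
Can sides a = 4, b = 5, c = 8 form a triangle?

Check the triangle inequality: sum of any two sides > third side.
Yes, triangle inequality satisfied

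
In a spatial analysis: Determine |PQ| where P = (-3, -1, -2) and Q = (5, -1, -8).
d = √[(8)² + (0)² + (-6)²] = √100 = 10.0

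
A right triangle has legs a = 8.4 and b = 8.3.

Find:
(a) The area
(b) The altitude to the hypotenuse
(a) Area = ½ab = ½·8.4·8.3 = 34.86
(b) Hypotenuse c = √(8.4² + 8.3²) = √139.45 = 11.8089
    Area = ½·c·h_c  →  h_c = 2·Area/c = 2·34.86/11.8089 = 5.904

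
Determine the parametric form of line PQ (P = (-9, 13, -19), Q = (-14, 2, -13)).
Direction vector d = Q - P = (-5, -11, 6)
x = -9 - 5t, y = 13 - 11t, z = -19 + 6t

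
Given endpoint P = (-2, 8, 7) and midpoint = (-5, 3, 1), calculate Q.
Q = (2×(-5) - (-2), 2×3 - 8, 2×1 - 7) = (-8, -2, -5)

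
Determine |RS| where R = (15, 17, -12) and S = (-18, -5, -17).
d = √[(-33)² + (-22)² + (-5)²] = √1598 = 39.97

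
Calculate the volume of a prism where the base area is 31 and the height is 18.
Volume = base area * height
Volume = 31 * 18
Volume = 558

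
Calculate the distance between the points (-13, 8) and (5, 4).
Using the distance formula: d = sqrt((x₂-x₁)² + (y₂-y₁)²)
dx = 5 - (-13) = 18
dy = 4 - 8 = -4
d = sqrt(18² + (-4)²) = sqrt(324 + 16) = sqrt(340) = 18.44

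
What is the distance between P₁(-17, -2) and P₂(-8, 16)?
Using the distance formula: d = sqrt((x₂-x₁)² + (y₂-y₁)²)
dx = (-8) - (-17) = 9
dy = 16 - (-2) = 18
d = sqrt(9² + 18²) = sqrt(81 + 324) = sqrt(405) = 20.12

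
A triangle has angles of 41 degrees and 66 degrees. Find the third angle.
Sum of angles in a triangle = 180 degrees
Third angle = 180 - 41 - 66
Third angle = 73 degrees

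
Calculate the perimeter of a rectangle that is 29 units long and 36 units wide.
Perimeter = 2 * (length + width)
Perimeter = 2 * (29 + 36)
Perimeter = 2 * 65
Perimeter = 130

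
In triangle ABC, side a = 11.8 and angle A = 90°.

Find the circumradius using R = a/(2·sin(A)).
R = a/(2·sin(A)) = 11.8/(2·sin(90°))
R = 11.8/(2·1.000000) = 11.8/2.000000 = 5.9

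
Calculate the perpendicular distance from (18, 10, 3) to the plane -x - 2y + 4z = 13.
d = |(-1)(18) + (-2)(10) + 4(3) - (13)| / √((-1)² + (-2)² + 4²) = 39/√21 = 8.51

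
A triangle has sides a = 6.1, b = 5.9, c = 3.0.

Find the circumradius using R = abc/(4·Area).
s = (a+b+c)/2 = 7.5
Area = √(s(s-a)(s-b)(s-c)) = √(7.5·1.4·1.6·4.5) = 8.69483
R = abc/(4·Area) = (6.1·5.9·3.0)/(4·8.69483) = 107.97/34.77932 = 3.104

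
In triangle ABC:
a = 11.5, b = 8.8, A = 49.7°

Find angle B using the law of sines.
sin(B)/b = sin(A)/a
sin(B) = b·sin(A)/a = 8.8·sin(49.7°)/11.5 = 0.583607
B = arcsin(0.583607) = 35.7°  (b ≤ a, so B ≤ A and the acute solution is unique)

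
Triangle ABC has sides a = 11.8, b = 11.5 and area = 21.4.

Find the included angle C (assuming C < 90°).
Area = ½ab·sin(C)  →  sin(C) = 2·Area/(ab)
sin(C) = 2·21.4/(11.8·11.5) = 0.315402
C = arcsin(0.315402) = 18.39°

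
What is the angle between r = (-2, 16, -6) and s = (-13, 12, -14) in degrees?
r·s = 302, |r|² = 296, |s|² = 509
cos θ = 302/√150664 ≈ 0.778
θ ≈ 38.92°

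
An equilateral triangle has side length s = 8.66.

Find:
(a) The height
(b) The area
(a) Height h = s·√3/2 = 8.66·√3/2 = 7.5
(b) Area = (√3/4)·s² = (√3/4)·8.66² = (√3/4)·74.9956 = 32.47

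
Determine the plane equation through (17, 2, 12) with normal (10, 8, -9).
d = n·P = (10)(17) + (8)(2) + (-9)(12) = 78
Plane: 10x + 8y - 9z = 78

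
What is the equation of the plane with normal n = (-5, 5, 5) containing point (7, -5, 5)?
d = n·P = (-5)(7) + (5)(-5) + (5)(5) = -35
Plane: -5x + 5y + 5z = -35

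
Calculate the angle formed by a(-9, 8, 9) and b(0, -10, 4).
a·b = -44, |a|² = 226, |b|² = 116
cos θ = -44/√26216 ≈ -0.2717
θ ≈ 105.8°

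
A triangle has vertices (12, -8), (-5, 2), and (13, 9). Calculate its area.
Using the coordinate formula: Area = (1/2)|x₁(y₂-y₃) + x₂(y₃-y₁) + x₃(y₁-y₂)|
Area = (1/2)|12(2-9) + (-5)(9-(-8)) + 13((-8)-2)|
Area = (1/2)|12*(-7) + (-5)*17 + 13*(-10)|
Area = (1/2)|(-84) + (-85) + (-130)|
Area = (1/2)*299 = 149.50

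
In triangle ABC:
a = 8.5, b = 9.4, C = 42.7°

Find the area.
Using A = ½ab·sin(C):
A = ½·8.5·9.4·sin(42.7°) = ½·79.9·0.678160 = 27.09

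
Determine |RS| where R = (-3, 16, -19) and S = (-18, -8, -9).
d = √[(-15)² + (-24)² + (10)²] = √901 = 30.02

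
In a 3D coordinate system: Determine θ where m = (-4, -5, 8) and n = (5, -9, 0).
m·n = 25, |m|² = 105, |n|² = 106
cos θ = 25/√11130 ≈ 0.237
θ ≈ 76.29°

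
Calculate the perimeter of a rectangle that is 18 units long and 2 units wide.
Perimeter = 2 * (length + width)
Perimeter = 2 * (18 + 2)
Perimeter = 2 * 20
Perimeter = 40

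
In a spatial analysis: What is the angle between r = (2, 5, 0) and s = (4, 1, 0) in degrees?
r·s = 13, |r|² = 29, |s|² = 17
cos θ = 13/√493 ≈ 0.5855
θ ≈ 54.16°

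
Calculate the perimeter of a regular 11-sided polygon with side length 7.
Perimeter = number of sides * side length
Perimeter = 11 * 7
Perimeter = 77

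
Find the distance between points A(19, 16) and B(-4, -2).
Using the distance formula: d = sqrt((x₂-x₁)² + (y₂-y₁)²)
dx = (-4) - 19 = -23
dy = (-2) - 16 = -18
d = sqrt((-23)² + (-18)²) = sqrt(529 + 324) = sqrt(853) = 29.21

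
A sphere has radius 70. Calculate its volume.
Volume = (4/3) * pi * r³
Volume = (4/3) * pi * 70³
Volume = (4/3) * pi * 343000
Volume = 1436755.04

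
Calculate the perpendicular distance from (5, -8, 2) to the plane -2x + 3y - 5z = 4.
d = |(-2)(5) + 3(-8) + (-5)(2) - (4)| / √((-2)² + 3² + (-5)²) = 48/√38 = 7.787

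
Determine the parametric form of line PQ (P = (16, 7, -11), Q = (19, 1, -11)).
Direction vector d = Q - P = (3, -6, 0)
x = 16 + 3t, y = 7 - 6t, z = -11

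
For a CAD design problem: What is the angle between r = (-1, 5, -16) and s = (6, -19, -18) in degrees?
r·s = 187, |r|² = 282, |s|² = 721
cos θ = 187/√203322 ≈ 0.4147
θ ≈ 65.5°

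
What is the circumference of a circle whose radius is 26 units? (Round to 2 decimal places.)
Circumference = 2 * pi * r
Circumference = 2 * pi * 26
Circumference = 163.36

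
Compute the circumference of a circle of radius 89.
Circumference = 2 * pi * r
Circumference = 2 * pi * 89
Circumference = 559.20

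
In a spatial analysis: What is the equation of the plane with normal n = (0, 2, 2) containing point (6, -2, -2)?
d = n·P = (0)(6) + (2)(-2) + (2)(-2) = -8
Plane: 2y + 2z = -8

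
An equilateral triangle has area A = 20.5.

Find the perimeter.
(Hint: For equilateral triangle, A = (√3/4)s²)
A = (√3/4)s²  →  s² = 4A/√3 = 4·20.5/√3 = 47.3427
s = 6.8806
Perimeter = 3s = 20.64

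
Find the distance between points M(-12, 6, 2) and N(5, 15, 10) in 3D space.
d = √[(17)² + (9)² + (8)²] = √434 = 20.83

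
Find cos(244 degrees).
cos(244 degrees) = -0.4384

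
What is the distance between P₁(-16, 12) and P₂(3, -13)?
Using the distance formula: d = sqrt((x₂-x₁)² + (y₂-y₁)²)
dx = 3 - (-16) = 19
dy = (-13) - 12 = -25
d = sqrt(19² + (-25)²) = sqrt(361 + 625) = sqrt(986) = 31.40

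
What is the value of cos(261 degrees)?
cos(261 degrees) = -0.1564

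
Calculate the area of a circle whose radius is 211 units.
Area = pi * r²
Area = pi * 211²
Area = pi * 44521
Area = 139866.85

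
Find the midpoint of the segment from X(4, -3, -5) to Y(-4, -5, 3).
Midpoint = ((4-4)/2, (-3-5)/2, (-5+3)/2) = (0, -4, -1)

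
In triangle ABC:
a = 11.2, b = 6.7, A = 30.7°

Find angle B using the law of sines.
sin(B)/b = sin(A)/a
sin(B) = b·sin(A)/a = 6.7·sin(30.7°)/11.2 = 0.305414
B = arcsin(0.305414) = 17.78°  (b ≤ a, so B ≤ A and the acute solution is unique)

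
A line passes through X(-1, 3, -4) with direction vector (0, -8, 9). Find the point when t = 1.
P(1) = (-1 + 0(1), 3 + (-8)(1), -4 + 9(1)) = (-1, -5, 5)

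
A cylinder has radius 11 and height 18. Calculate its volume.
Volume = pi * r² * h
Volume = pi * 11² * 18
Volume = pi * 121 * 18
Volume = pi * 2178
Volume = 6842.39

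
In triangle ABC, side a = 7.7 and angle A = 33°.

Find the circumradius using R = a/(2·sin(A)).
R = a/(2·sin(A)) = 7.7/(2·sin(33°))
R = 7.7/(2·0.544639) = 7.7/1.089278 = 7.069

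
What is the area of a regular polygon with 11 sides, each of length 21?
For a regular 11-gon with side length s = 21:
Apothem a = s / (2*tan(pi/11)) = 21 / (2*tan(pi/11)) ≈ 35.7597
Perimeter P = 11 * 21 = 231
Area = (1/2) * P * a = (1/2) * 231 * 35.7597 = 4130.25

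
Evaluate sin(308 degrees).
sin(308 degrees) = -0.788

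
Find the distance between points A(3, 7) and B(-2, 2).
Using the distance formula: d = sqrt((x₂-x₁)² + (y₂-y₁)²)
dx = (-2) - 3 = -5
dy = 2 - 7 = -5
d = sqrt((-5)² + (-5)²) = sqrt(25 + 25) = sqrt(50) = 7.07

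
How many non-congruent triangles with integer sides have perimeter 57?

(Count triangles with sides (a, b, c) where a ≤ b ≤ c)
With a ≤ b ≤ c and a + b + c = 57, the triangle inequality a + b > c gives c < 57/2, so c ≤ 28.
Iterate a from 1 to ⌊p/3⌋ = 19; for each a, b ranges from a to ⌊(p−a)/2⌋ with c = p − a − b, keeping only c ≥ b.
Triples: (1, 28, 28), (2, 27, 28), (3, 26, 28), …
Count = 75 triangles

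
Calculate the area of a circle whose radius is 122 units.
Area = pi * r²
Area = pi * 122²
Area = pi * 14884
Area = 46759.47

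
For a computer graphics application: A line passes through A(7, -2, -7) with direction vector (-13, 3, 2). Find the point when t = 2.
P(2) = (7 + (-13)(2), -2 + 3(2), -7 + 2(2)) = (-19, 4, -3)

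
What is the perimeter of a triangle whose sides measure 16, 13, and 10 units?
Perimeter = sum of all sides
Perimeter = 16 + 13 + 10
Perimeter = 39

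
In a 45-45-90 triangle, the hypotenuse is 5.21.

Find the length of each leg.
In a 45-45-90 triangle, hypotenuse = leg·√2  →  leg = hypotenuse/√2
leg = 5.21/√2 = 3.684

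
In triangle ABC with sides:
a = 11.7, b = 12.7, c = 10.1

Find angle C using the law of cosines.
cos(C) = (a² + b² - c²)/(2ab)
cos(C) = (11.7² + 12.7² - 10.1²)/(2·11.7·12.7) = 196.17/297.18 = 0.660105
C = arccos(0.660105) = 48.69°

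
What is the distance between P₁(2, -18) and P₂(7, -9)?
Using the distance formula: d = sqrt((x₂-x₁)² + (y₂-y₁)²)
dx = 7 - 2 = 5
dy = (-9) - (-18) = 9
d = sqrt(5² + 9²) = sqrt(25 + 81) = sqrt(106) = 10.30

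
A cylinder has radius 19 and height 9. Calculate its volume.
Volume = pi * r² * h
Volume = pi * 19² * 9
Volume = pi * 361 * 9
Volume = pi * 3249
Volume = 10207.03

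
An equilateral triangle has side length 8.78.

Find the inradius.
For an equilateral triangle, r = s/(2√3) where s is the side.
r = 8.78/(2√3) = 8.78/3.464102 = 2.535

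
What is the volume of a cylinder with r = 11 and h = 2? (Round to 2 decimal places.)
Volume = pi * r² * h
Volume = pi * 11² * 2
Volume = pi * 121 * 2
Volume = pi * 242
Volume = 760.27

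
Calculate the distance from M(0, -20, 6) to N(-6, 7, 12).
d = √[(-6)² + (27)² + (6)²] = √801 = 28.3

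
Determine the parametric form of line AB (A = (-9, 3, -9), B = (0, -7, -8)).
Direction vector d = B - A = (9, -10, 1)
x = -9 + 9t, y = 3 - 10t, z = -9 + t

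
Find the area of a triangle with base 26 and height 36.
Area = (1/2) * base * height
Area = (1/2) * 26 * 36
Area = 468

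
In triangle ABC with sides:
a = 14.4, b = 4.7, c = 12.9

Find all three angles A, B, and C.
By the law of cosines:
cos(A) = (b² + c² - a²)/(2bc) = -0.155534  →  A = 98.95°
cos(B) = (a² + c² - b²)/(2ac) = 0.946598  →  B = 18.81°
cos(C) = (a² + b² - c²)/(2ab) = 0.465721  →  C = 62.24°
Check: A + B + C = 180.0° ✓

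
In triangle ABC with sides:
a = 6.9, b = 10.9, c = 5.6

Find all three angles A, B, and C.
By the law of cosines:
cos(A) = (b² + c² - a²)/(2bc) = 0.840105  →  A = 32.85°
cos(B) = (a² + c² - b²)/(2ac) = -0.515528  →  B = 121°
cos(C) = (a² + b² - c²)/(2ab) = 0.897886  →  C = 26.12°
Check: A + B + C = 180.0° ✓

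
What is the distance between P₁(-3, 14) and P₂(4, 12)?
Using the distance formula: d = sqrt((x₂-x₁)² + (y₂-y₁)²)
dx = 4 - (-3) = 7
dy = 12 - 14 = -2
d = sqrt(7² + (-2)²) = sqrt(49 + 4) = sqrt(53) = 7.28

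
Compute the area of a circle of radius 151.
Area = pi * r²
Area = pi * 151²
Area = pi * 22801
Area = 71631.45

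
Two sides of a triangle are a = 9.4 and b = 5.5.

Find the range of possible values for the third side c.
By the triangle inequality: |a - b| < c < a + b
|9.4 - 5.5| < c < 9.4 + 5.5
3.9 < c < 14.9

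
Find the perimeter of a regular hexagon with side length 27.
Perimeter = number of sides * side length
Perimeter = 6 * 27
Perimeter = 162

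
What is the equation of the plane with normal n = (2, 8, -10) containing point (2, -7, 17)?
d = n·P = (2)(2) + (8)(-7) + (-10)(17) = -222
Plane: 2x + 8y - 10z = -222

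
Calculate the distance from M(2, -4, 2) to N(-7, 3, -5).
d = √[(-9)² + (7)² + (-7)²] = √179 = 13.38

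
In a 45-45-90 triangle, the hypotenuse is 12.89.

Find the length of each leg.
In a 45-45-90 triangle, hypotenuse = leg·√2  →  leg = hypotenuse/√2
leg = 12.89/√2 = 9.115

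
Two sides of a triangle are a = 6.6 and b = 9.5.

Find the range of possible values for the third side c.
By the triangle inequality: |a - b| < c < a + b
|6.6 - 9.5| < c < 6.6 + 9.5
2.9 < c < 16.1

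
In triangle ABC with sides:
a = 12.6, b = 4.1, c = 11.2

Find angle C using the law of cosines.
cos(C) = (a² + b² - c²)/(2ab)
cos(C) = (12.6² + 4.1² - 11.2²)/(2·12.6·4.1) = 50.13/103.32 = 0.485192
C = arccos(0.485192) = 60.97°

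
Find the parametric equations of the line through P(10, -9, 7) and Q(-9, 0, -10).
Direction vector d = Q - P = (-19, 9, -17)
x = 10 - 19t, y = -9 + 9t, z = 7 - 17t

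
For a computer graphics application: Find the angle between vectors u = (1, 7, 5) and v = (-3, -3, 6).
u·v = 6, |u|² = 75, |v|² = 54
cos θ = 6/√4050 ≈ 0.09428
θ ≈ 84.59°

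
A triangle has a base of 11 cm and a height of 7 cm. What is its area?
Area = (1/2) * base * height
Area = (1/2) * 11 * 7
Area = 38.50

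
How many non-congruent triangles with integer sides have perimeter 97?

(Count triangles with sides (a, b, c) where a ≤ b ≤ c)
With a ≤ b ≤ c and a + b + c = 97, the triangle inequality a + b > c gives c < 97/2, so c ≤ 48.
Iterate a from 1 to ⌊p/3⌋ = 32; for each a, b ranges from a to ⌊(p−a)/2⌋ with c = p − a − b, keeping only c ≥ b.
Triples: (1, 48, 48), (2, 47, 48), (3, 46, 48), …
Count = 208 triangles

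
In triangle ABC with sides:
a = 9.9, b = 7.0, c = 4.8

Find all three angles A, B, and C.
By the law of cosines:
cos(A) = (b² + c² - a²)/(2bc) = -0.386458  →  A = 112.7°
cos(B) = (a² + c² - b²)/(2ac) = 0.758102  →  B = 40.7°
cos(C) = (a² + b² - c²)/(2ab) = 0.894444  →  C = 26.56°
Check: A + B + C = 180.0° ✓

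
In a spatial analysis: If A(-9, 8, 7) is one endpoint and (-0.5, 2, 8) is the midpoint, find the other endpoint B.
B = (2×(-0.5) - (-9), 2×2 - 8, 2×8 - 7) = (8, -4, 9)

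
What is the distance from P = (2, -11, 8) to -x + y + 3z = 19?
d = |(-1)(2) + 1(-11) + 3(8) - (19)| / √((-1)² + 1² + 3²) = 8/√11 = 2.412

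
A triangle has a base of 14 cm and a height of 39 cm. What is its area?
Area = (1/2) * base * height
Area = (1/2) * 14 * 39
Area = 273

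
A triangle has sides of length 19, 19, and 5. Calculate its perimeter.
Perimeter = sum of all sides
Perimeter = 19 + 19 + 5
Perimeter = 43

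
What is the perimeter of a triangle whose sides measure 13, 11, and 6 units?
Perimeter = sum of all sides
Perimeter = 13 + 11 + 6
Perimeter = 30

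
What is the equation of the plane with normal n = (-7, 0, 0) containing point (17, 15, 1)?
d = n·P = (-7)(17) + (0)(15) + (0)(1) = -119
Plane: -7x = -119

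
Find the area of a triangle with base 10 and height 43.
Area = (1/2) * base * height
Area = (1/2) * 10 * 43
Area = 215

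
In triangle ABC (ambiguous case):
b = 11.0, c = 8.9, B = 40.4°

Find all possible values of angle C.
sin(C)/c = sin(B)/b  →  sin(C) = c·sin(B)/b = 8.9·sin(40.4°)/11.0 = 0.524388
C₁ = arcsin(0.524388) = 31.63°,  C₂ = 180° - C₁ = 148.37°
Check C₂: A = 180° - 40.4° - 148.37° = -8.77° ≤ 0, rejected
C = 31.63° (one solution)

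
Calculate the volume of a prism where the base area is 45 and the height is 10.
Volume = base area * height
Volume = 45 * 10
Volume = 450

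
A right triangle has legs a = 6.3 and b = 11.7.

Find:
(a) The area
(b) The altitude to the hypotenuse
(a) Area = ½ab = ½·6.3·11.7 = 36.855
(b) Hypotenuse c = √(6.3² + 11.7²) = √176.58 = 13.2883
    Area = ½·c·h_c  →  h_c = 2·Area/c = 2·36.855/13.2883 = 5.547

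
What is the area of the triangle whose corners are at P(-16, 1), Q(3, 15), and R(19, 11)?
Using the coordinate formula: Area = (1/2)|x₁(y₂-y₃) + x₂(y₃-y₁) + x₃(y₁-y₂)|
Area = (1/2)|(-16)(15-11) + 3(11-1) + 19(1-15)|
Area = (1/2)|(-16)*4 + 3*10 + 19*(-14)|
Area = (1/2)|(-64) + 30 + (-266)|
Area = (1/2)*300 = 150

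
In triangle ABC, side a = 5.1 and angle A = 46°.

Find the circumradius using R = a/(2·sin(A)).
R = a/(2·sin(A)) = 5.1/(2·sin(46°))
R = 5.1/(2·0.719340) = 5.1/1.438680 = 3.545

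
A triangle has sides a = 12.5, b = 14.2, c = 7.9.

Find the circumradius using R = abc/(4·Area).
s = (a+b+c)/2 = 17.3
Area = √(s(s-a)(s-b)(s-c)) = √(17.3·4.8·3.1·9.4) = 49.1913
R = abc/(4·Area) = (12.5·14.2·7.9)/(4·49.1913) = 1402.25/196.7652 = 7.127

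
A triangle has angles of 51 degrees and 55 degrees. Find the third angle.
Sum of angles in a triangle = 180 degrees
Third angle = 180 - 51 - 55
Third angle = 74 degrees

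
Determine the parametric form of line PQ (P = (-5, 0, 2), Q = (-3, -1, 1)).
Direction vector d = Q - P = (2, -1, -1)
x = -5 + 2t, y = 0 - t, z = 2 - t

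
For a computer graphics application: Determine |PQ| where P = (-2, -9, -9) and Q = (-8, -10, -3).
d = √[(-6)² + (-1)² + (6)²] = √73 = 8.544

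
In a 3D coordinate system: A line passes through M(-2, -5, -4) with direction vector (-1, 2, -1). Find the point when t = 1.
P(1) = (-2 + (-1)(1), -5 + 2(1), -4 + (-1)(1)) = (-3, -3, -5)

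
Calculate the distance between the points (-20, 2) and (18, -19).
Using the distance formula: d = sqrt((x₂-x₁)² + (y₂-y₁)²)
dx = 18 - (-20) = 38
dy = (-19) - 2 = -21
d = sqrt(38² + (-21)²) = sqrt(1444 + 441) = sqrt(1885) = 43.42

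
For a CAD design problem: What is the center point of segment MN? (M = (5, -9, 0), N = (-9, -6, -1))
Midpoint = ((5-9)/2, (-9-6)/2, (0-1)/2) = (-2, -7.5, -0.5)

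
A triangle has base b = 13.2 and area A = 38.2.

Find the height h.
A = ½bh  →  h = 2A/b
h = 2·38.2/13.2 = 5.788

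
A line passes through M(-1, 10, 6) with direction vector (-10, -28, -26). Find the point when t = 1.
P(1) = (-1 + (-10)(1), 10 + (-28)(1), 6 + (-26)(1)) = (-11, -18, -20)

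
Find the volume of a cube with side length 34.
Volume = s³
Volume = 34³
Volume = 39304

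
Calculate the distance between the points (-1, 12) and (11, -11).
Using the distance formula: d = sqrt((x₂-x₁)² + (y₂-y₁)²)
dx = 11 - (-1) = 12
dy = (-11) - 12 = -23
d = sqrt(12² + (-23)²) = sqrt(144 + 529) = sqrt(673) = 25.94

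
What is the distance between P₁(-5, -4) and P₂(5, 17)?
Using the distance formula: d = sqrt((x₂-x₁)² + (y₂-y₁)²)
dx = 5 - (-5) = 10
dy = 17 - (-4) = 21
d = sqrt(10² + 21²) = sqrt(100 + 441) = sqrt(541) = 23.26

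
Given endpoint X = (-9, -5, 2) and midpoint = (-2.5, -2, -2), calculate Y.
Y = (2×(-2.5) - (-9), 2×(-2) - (-5), 2×(-2) - 2) = (4, 1, -6)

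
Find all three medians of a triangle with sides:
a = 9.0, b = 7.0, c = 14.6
Using m_x = ½√(2y² + 2z² - x²):
m_a = ½√(2·7.0² + 2·14.6² - 9.0²) = ½√443.32 = 10.53
m_b = ½√(2·9.0² + 2·14.6² - 7.0²) = ½√539.32 = 11.61
m_c = ½√(2·9.0² + 2·7.0² - 14.6²) = ½√46.84 = 3.422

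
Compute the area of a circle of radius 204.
Area = pi * r²
Area = pi * 204²
Area = pi * 41616
Area = 130740.52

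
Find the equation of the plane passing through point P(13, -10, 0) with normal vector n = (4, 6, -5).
d = n·P = (4)(13) + (6)(-10) + (-5)(0) = -8
Plane: 4x + 6y - 5z = -8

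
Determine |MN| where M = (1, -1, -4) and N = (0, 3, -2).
d = √[(-1)² + (4)² + (2)²] = √21 = 4.583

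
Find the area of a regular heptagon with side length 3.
For a regular 7-gon with side length s = 3:
Apothem a = s / (2*tan(pi/7)) = 3 / (2*tan(pi/7)) ≈ 3.1148
Perimeter P = 7 * 3 = 21
Area = (1/2) * P * a = (1/2) * 21 * 3.1148 = 32.71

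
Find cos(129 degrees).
cos(129 degrees) = -0.6293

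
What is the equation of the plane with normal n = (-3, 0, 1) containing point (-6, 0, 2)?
d = n·P = (-3)(-6) + (0)(0) + (1)(2) = 20
Plane: -3x + z = 20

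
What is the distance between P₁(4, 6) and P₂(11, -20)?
Using the distance formula: d = sqrt((x₂-x₁)² + (y₂-y₁)²)
dx = 11 - 4 = 7
dy = (-20) - 6 = -26
d = sqrt(7² + (-26)²) = sqrt(49 + 676) = sqrt(725) = 26.93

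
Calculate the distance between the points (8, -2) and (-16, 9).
Using the distance formula: d = sqrt((x₂-x₁)² + (y₂-y₁)²)
dx = (-16) - 8 = -24
dy = 9 - (-2) = 11
d = sqrt((-24)² + 11²) = sqrt(576 + 121) = sqrt(697) = 26.40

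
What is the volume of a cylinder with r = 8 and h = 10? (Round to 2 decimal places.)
Volume = pi * r² * h
Volume = pi * 8² * 10
Volume = pi * 64 * 10
Volume = pi * 640
Volume = 2010.62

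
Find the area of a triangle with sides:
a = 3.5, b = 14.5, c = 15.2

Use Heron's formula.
s = (a+b+c)/2 = (3.5+14.5+15.2)/2 = 16.6
A = √(s(s-a)(s-b)(s-c)) = √(16.6·13.1·2.1·1.4)
A = √639.332 = 25.29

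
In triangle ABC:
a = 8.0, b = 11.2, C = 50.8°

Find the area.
Using A = ½ab·sin(C):
A = ½·8.0·11.2·sin(50.8°) = ½·89.6·0.774944 = 34.72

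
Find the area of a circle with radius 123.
Area = pi * r²
Area = pi * 123²
Area = pi * 15129
Area = 47529.16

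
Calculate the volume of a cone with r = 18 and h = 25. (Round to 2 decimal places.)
Volume = (1/3) * pi * r² * h
Volume = (1/3) * pi * 18² * 25
Volume = (1/3) * pi * 324 * 25
Volume = (1/3) * pi * 8100
Volume = 8482.30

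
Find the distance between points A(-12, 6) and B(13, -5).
Using the distance formula: d = sqrt((x₂-x₁)² + (y₂-y₁)²)
dx = 13 - (-12) = 25
dy = (-5) - 6 = -11
d = sqrt(25² + (-11)²) = sqrt(625 + 121) = sqrt(746) = 27.31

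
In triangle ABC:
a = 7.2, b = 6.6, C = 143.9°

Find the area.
Using A = ½ab·sin(C):
A = ½·7.2·6.6·sin(143.9°) = ½·47.52·0.589196 = 14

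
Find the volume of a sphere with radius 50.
Volume = (4/3) * pi * r³
Volume = (4/3) * pi * 50³
Volume = (4/3) * pi * 125000
Volume = 523598.78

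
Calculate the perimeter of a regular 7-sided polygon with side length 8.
Perimeter = number of sides * side length
Perimeter = 7 * 8
Perimeter = 56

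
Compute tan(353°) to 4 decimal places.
tan(353 degrees) = -0.1228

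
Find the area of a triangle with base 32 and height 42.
Area = (1/2) * base * height
Area = (1/2) * 32 * 42
Area = 672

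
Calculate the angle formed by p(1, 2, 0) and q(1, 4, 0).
p·q = 9, |p|² = 5, |q|² = 17
cos θ = 9/√85 ≈ 0.9762
θ ≈ 12.53°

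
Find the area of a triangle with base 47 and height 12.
Area = (1/2) * base * height
Area = (1/2) * 47 * 12
Area = 282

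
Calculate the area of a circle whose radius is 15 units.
Area = pi * r²
Area = pi * 15²
Area = pi * 225
Area = 706.86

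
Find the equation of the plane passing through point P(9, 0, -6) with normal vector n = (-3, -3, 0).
d = n·P = (-3)(9) + (-3)(0) + (0)(-6) = -27
Plane: -3x - 3y = -27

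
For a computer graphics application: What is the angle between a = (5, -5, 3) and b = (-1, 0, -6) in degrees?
a·b = -23, |a|² = 59, |b|² = 37
cos θ = -23/√2183 ≈ -0.4923
θ ≈ 119.5°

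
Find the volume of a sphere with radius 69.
Volume = (4/3) * pi * r³
Volume = (4/3) * pi * 69³
Volume = (4/3) * pi * 328509
Volume = 1376055.28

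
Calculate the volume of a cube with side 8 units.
Volume = s³
Volume = 8³
Volume = 512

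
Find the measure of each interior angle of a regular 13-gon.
Interior angle of a regular n-gon = (n-2)*180/n
Interior angle = (13-2)*180/13
Interior angle = 11*180/13
Interior angle = 1980/13
Interior angle = 152.31 degrees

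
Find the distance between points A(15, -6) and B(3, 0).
Using the distance formula: d = sqrt((x₂-x₁)² + (y₂-y₁)²)
dx = 3 - 15 = -12
dy = 0 - (-6) = 6
d = sqrt((-12)² + 6²) = sqrt(144 + 36) = sqrt(180) = 13.42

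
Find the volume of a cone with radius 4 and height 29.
Volume = (1/3) * pi * r² * h
Volume = (1/3) * pi * 4² * 29
Volume = (1/3) * pi * 16 * 29
Volume = (1/3) * pi * 464
Volume = 485.90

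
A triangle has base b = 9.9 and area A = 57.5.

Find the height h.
A = ½bh  →  h = 2A/b
h = 2·57.5/9.9 = 11.62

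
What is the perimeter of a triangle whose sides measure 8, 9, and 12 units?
Perimeter = sum of all sides
Perimeter = 8 + 9 + 12
Perimeter = 29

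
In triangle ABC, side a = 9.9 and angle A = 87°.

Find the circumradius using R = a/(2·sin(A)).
R = a/(2·sin(A)) = 9.9/(2·sin(87°))
R = 9.9/(2·0.998630) = 9.9/1.997259 = 4.957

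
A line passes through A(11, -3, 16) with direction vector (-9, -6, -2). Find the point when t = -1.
P(-1) = (11 + (-9)(-1), -3 + (-6)(-1), 16 + (-2)(-1)) = (20, 3, 18)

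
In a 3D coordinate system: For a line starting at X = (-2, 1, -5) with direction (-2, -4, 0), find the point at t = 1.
P(1) = (-2 + (-2)(1), 1 + (-4)(1), -5 + 0(1)) = (-4, -3, -5)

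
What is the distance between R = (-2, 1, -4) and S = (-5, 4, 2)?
d = √[(-3)² + (3)² + (6)²] = √54 = 7.348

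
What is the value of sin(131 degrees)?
sin(131 degrees) = 0.7547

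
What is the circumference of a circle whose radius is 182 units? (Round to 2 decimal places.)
Circumference = 2 * pi * r
Circumference = 2 * pi * 182
Circumference = 1143.54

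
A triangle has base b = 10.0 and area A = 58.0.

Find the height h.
A = ½bh  →  h = 2A/b
h = 2·58.0/10.0 = 11.6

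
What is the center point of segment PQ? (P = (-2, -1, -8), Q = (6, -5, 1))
Midpoint = ((-2+6)/2, (-1-5)/2, (-8+1)/2) = (2, -3, -3.5)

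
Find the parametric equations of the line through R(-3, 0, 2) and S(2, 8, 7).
Direction vector d = S - R = (5, 8, 5)
x = -3 + 5t, y = 0 + 8t, z = 2 + 5t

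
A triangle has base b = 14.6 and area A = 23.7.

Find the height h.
A = ½bh  →  h = 2A/b
h = 2·23.7/14.6 = 3.247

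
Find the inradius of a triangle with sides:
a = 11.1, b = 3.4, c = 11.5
s = (a+b+c)/2 = (11.1+3.4+11.5)/2 = 13
Area = √(s(s-a)(s-b)(s-c)) = √(13·1.9·9.6·1.5) = 18.8595
r = Area/s = 18.8595/13 = 1.451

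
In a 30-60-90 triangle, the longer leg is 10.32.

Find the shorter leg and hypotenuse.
In a 30-60-90 triangle, sides are in ratio 1 : √3 : 2.
Long leg = short leg·√3  →  short leg = 10.32/√3 = 5.958
Hypotenuse = 2·(short leg) = 2·10.32/√3 = 11.92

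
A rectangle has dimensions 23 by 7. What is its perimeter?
Perimeter = 2 * (length + width)
Perimeter = 2 * (23 + 7)
Perimeter = 2 * 30
Perimeter = 60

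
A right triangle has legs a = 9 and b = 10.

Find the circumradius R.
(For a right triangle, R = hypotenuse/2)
Hypotenuse c = √(9² + 10²) = √181 = 13.4536
R = c/2 = 6.727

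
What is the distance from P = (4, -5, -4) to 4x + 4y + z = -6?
d = |4(4) + 4(-5) + 1(-4) - (-6)| / √(4² + 4² + 1²) = 2/√33 = 0.3482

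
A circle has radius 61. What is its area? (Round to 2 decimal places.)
Area = pi * r²
Area = pi * 61²
Area = pi * 3721
Area = 11689.87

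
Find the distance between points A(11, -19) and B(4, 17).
Using the distance formula: d = sqrt((x₂-x₁)² + (y₂-y₁)²)
dx = 4 - 11 = -7
dy = 17 - (-19) = 36
d = sqrt((-7)² + 36²) = sqrt(49 + 1296) = sqrt(1345) = 36.67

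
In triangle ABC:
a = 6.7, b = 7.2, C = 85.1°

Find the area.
Using A = ½ab·sin(C):
A = ½·6.7·7.2·sin(85.1°) = ½·48.24·0.996345 = 24.03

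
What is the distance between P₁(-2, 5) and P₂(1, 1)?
Using the distance formula: d = sqrt((x₂-x₁)² + (y₂-y₁)²)
dx = 1 - (-2) = 3
dy = 1 - 5 = -4
d = sqrt(3² + (-4)²) = sqrt(9 + 16) = sqrt(25) = 5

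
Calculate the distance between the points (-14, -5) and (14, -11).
Using the distance formula: d = sqrt((x₂-x₁)² + (y₂-y₁)²)
dx = 14 - (-14) = 28
dy = (-11) - (-5) = -6
d = sqrt(28² + (-6)²) = sqrt(784 + 36) = sqrt(820) = 28.64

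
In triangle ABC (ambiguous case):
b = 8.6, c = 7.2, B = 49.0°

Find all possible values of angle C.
sin(C)/c = sin(B)/b  →  sin(C) = c·sin(B)/b = 7.2·sin(49.0°)/8.6 = 0.631850
C₁ = arcsin(0.631850) = 39.19°,  C₂ = 180° - C₁ = 140.81°
Check C₂: A = 180° - 49.0° - 140.81° = -9.81° ≤ 0, rejected
C = 39.19° (one solution)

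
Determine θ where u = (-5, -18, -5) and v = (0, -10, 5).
u·v = 155, |u|² = 374, |v|² = 125
cos θ = 155/√46750 ≈ 0.7169
θ ≈ 44.2°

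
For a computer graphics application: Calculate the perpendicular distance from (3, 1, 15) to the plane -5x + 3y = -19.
d = |(-5)(3) + 3(1) + 0(15) - (-19)| / √((-5)² + 3² + 0²) = 7/√34 = 1.2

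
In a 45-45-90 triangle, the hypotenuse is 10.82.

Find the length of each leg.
In a 45-45-90 triangle, hypotenuse = leg·√2  →  leg = hypotenuse/√2
leg = 10.82/√2 = 7.651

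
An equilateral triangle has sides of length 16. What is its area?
Area = (sqrt(3)/4) * s²
Area = (sqrt(3)/4) * 16²
Area = (sqrt(3)/4) * 256
Area = 110.85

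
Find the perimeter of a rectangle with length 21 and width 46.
Perimeter = 2 * (length + width)
Perimeter = 2 * (21 + 46)
Perimeter = 2 * 67
Perimeter = 134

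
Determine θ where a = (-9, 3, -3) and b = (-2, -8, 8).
a·b = -30, |a|² = 99, |b|² = 132
cos θ = -30/√13068 ≈ -0.2624
θ ≈ 105.2°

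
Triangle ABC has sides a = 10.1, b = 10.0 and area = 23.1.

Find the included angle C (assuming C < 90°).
Area = ½ab·sin(C)  →  sin(C) = 2·Area/(ab)
sin(C) = 2·23.1/(10.1·10.0) = 0.457426
C = arcsin(0.457426) = 27.22°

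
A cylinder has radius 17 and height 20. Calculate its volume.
Volume = pi * r² * h
Volume = pi * 17² * 20
Volume = pi * 289 * 20
Volume = pi * 5780
Volume = 18158.41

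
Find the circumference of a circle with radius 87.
Circumference = 2 * pi * r
Circumference = 2 * pi * 87
Circumference = 546.64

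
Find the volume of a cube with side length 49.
Volume = s³
Volume = 49³
Volume = 117649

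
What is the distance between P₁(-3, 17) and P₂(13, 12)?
Using the distance formula: d = sqrt((x₂-x₁)² + (y₂-y₁)²)
dx = 13 - (-3) = 16
dy = 12 - 17 = -5
d = sqrt(16² + (-5)²) = sqrt(256 + 25) = sqrt(281) = 16.76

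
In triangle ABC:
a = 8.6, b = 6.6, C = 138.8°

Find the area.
Using A = ½ab·sin(C):
A = ½·8.6·6.6·sin(138.8°) = ½·56.76·0.658689 = 18.69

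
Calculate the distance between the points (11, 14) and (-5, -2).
Using the distance formula: d = sqrt((x₂-x₁)² + (y₂-y₁)²)
dx = (-5) - 11 = -16
dy = (-2) - 14 = -16
d = sqrt((-16)² + (-16)²) = sqrt(256 + 256) = sqrt(512) = 22.63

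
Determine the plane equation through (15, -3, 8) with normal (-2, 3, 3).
d = n·P = (-2)(15) + (3)(-3) + (3)(8) = -15
Plane: -2x + 3y + 3z = -15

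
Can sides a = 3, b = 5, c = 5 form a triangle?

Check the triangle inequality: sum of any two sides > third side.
Yes, triangle inequality satisfied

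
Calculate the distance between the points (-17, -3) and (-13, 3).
Using the distance formula: d = sqrt((x₂-x₁)² + (y₂-y₁)²)
dx = (-13) - (-17) = 4
dy = 3 - (-3) = 6
d = sqrt(4² + 6²) = sqrt(16 + 36) = sqrt(52) = 7.21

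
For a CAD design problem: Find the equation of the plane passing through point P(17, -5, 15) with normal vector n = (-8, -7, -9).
d = n·P = (-8)(17) + (-7)(-5) + (-9)(15) = -236
Plane: -8x - 7y - 9z = -236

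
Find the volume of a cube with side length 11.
Volume = s³
Volume = 11³
Volume = 1331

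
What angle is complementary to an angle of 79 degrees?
Complementary angles sum to 90 degrees.
Other angle = 90 - 79
Other angle = 11 degrees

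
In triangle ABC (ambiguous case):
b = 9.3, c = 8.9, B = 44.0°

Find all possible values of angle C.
sin(C)/c = sin(B)/b  →  sin(C) = c·sin(B)/b = 8.9·sin(44.0°)/9.3 = 0.664781
C₁ = arcsin(0.664781) = 41.67°,  C₂ = 180° - C₁ = 138.33°
Check C₂: A = 180° - 44.0° - 138.33° = -2.33° ≤ 0, rejected
C = 41.67° (one solution)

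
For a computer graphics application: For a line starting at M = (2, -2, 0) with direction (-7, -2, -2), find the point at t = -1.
P(-1) = (2 + (-7)(-1), -2 + (-2)(-1), 0 + (-2)(-1)) = (9, 0, 2)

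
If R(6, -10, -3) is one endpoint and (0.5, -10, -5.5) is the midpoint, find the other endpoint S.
S = (2×0.5 - 6, 2×(-10) - (-10), 2×(-5.5) - (-3)) = (-5, -10, -8)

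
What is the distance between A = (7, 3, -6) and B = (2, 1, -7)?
d = √[(-5)² + (-2)² + (-1)²] = √30 = 5.477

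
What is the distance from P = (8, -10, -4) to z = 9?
d = |0(8) + 0(-10) + 1(-4) - (9)| / √(0² + 0² + 1²) = 13/√1 = 13.0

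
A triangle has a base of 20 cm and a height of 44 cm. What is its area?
Area = (1/2) * base * height
Area = (1/2) * 20 * 44
Area = 440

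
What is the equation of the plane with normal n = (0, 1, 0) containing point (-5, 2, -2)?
d = n·P = (0)(-5) + (1)(2) + (0)(-2) = 2
Plane: y = 2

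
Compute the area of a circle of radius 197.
Area = pi * r²
Area = pi * 197²
Area = pi * 38809
Area = 121922.07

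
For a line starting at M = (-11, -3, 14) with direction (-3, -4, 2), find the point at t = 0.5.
P(0.5) = (-11 + (-3)(0.5), -3 + (-4)(0.5), 14 + 2(0.5)) = (-12.5, -5, 15)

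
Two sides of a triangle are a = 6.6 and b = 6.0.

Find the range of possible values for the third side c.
By the triangle inequality: |a - b| < c < a + b
|6.6 - 6.0| < c < 6.6 + 6.0
0.6 < c < 12.6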